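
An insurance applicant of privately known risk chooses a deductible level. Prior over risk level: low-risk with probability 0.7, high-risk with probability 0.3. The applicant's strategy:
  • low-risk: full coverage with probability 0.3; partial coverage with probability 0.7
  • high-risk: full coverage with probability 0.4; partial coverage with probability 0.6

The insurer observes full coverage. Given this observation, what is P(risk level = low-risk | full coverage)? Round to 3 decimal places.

Apply Bayes' rule using the sender's strategy as the likelihood.
P(full coverage) = 0.7·0.3 + 0.3·0.4 = 0.33
P(low-risk | full coverage) = (0.7·0.3) / 0.33 = 0.21 / 0.33 = 0.636364

0.636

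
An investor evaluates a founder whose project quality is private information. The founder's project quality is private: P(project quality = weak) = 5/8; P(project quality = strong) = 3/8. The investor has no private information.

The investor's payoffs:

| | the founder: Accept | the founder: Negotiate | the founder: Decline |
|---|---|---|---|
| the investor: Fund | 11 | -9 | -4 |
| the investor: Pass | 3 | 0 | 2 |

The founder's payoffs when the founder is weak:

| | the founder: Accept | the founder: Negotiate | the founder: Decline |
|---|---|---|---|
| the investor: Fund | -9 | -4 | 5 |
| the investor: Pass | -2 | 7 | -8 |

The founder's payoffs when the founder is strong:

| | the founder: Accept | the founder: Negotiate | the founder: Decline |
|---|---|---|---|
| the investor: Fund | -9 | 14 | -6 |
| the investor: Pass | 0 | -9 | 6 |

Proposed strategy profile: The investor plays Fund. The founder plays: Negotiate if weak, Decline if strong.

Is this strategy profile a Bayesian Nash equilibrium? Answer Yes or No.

The investor plays Fund: E[Fund] = 5/8·(-9) + 3/8·(-4) = -57/8; E[Pass] = 3/4. Not best-responding. ✗
The founder (project quality weak), facing Fund: Accept gives -9, Negotiate gives -4, Decline gives 5. Proposed Negotiate is not best — profitable deviation exists. ✗
The founder (project quality strong), facing Fund: Accept gives -9, Negotiate gives 14, Decline gives -6. Proposed Decline is not best — profitable deviation exists. ✗

No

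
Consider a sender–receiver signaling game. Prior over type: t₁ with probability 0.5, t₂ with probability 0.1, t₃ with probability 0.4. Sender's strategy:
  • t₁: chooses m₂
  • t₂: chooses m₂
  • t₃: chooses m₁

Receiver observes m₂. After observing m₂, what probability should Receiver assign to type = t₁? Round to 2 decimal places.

Apply Bayes' rule using the sender's strategy as the likelihood.
P(m₂) = 0.5·1 + 0.1·1 + 0.4·0 = 0.6
P(t₁ | m₂) = (0.5·1) / 0.6 = 0.5 / 0.6 = 0.833333

0.83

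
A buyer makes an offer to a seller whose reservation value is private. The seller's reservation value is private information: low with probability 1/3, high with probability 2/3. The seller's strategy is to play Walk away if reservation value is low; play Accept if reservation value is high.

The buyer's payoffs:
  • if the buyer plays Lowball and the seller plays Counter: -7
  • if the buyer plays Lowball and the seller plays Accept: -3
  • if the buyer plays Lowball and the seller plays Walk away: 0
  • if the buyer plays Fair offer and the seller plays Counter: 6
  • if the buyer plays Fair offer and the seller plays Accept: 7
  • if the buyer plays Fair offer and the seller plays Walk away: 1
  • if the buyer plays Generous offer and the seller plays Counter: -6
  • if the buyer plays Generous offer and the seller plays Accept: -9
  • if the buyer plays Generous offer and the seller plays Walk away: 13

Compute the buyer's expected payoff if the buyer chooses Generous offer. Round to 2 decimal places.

E[Generous offer] = 1/3·13 + 2/3·(-9) = 13/3 + (-6) = -5/3

-1.67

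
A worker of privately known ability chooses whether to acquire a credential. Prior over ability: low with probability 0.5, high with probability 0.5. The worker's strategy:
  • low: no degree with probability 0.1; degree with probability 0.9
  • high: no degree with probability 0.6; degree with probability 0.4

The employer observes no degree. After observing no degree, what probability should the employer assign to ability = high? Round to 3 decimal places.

0.857

P(no degree) = 0.5·0.1 + 0.5·0.6 = 0.35
P(high | no degree) = (0.5·0.6) / 0.35 = 0.3 / 0.35 = 0.857143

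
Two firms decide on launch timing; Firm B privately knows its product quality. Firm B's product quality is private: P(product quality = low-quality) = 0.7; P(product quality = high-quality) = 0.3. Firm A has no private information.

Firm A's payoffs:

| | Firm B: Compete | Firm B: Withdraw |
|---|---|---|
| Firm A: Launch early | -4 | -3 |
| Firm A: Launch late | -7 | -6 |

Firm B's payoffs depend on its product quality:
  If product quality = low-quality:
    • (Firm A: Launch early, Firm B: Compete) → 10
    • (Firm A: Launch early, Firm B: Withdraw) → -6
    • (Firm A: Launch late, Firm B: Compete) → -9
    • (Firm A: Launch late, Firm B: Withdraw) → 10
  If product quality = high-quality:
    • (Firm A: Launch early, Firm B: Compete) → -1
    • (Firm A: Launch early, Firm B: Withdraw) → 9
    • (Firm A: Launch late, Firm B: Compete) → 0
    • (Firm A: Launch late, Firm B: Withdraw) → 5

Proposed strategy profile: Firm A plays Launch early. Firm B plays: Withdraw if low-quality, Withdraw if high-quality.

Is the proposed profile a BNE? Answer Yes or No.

A profile is a BNE iff every type of every player is best-responding given beliefs about the other side.
Firm A plays Launch early: E[Launch early] = 0.7·(-3) + 0.3·(-3) = -3; E[Launch late] = -6. Best-responding. ✓
Firm B (product quality low-quality), facing Launch early: Compete gives 10, Withdraw gives -6. Proposed Withdraw is not best — profitable deviation exists. ✗
Firm B (product quality high-quality), facing Launch early: Compete gives -1, Withdraw gives 9. Proposed Withdraw is best. ✓

No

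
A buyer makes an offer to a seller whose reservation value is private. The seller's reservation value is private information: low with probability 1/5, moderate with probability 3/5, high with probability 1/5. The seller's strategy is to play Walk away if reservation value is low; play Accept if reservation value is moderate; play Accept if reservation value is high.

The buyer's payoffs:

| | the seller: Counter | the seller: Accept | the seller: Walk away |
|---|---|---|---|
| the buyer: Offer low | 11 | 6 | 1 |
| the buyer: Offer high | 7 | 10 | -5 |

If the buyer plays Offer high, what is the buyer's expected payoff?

7

Take the expectation over the seller's reservation value, weighting each type's action by its prior probability.
E[Offer high] = 1/5·(-5) + 3/5·10 + 1/5·10 = (-1) + 6 + 2 = 7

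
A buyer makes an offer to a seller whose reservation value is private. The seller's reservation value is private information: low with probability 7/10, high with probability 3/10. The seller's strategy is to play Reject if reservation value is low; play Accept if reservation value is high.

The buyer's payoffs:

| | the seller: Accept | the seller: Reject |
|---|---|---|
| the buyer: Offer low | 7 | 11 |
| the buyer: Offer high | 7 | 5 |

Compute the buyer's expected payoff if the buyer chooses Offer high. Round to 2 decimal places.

E[Offer high] = 7/10·5 + 3/10·7 = 7/2 + 21/10 = 28/5

5.60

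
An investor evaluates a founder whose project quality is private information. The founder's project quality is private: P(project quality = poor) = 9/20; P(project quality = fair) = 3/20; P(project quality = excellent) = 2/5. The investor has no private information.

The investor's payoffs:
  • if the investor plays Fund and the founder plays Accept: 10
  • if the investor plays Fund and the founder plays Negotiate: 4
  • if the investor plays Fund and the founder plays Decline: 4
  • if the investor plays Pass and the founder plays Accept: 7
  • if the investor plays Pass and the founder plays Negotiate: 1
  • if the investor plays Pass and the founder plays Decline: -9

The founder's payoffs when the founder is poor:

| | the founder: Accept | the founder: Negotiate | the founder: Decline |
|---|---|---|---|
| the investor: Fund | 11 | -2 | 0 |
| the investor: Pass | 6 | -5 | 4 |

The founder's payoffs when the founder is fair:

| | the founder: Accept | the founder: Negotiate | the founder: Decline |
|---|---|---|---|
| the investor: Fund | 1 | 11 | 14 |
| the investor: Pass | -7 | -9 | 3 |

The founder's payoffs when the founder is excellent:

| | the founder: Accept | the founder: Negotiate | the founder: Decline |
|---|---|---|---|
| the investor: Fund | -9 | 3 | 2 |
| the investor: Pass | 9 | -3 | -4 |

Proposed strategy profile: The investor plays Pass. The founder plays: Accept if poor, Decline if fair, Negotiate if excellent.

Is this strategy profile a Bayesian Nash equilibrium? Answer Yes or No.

No

A profile is a BNE iff every type of every player is best-responding given beliefs about the other side.
The investor plays Pass: E[Pass] = 9/20·(7) + 3/20·(-9) + 2/5·(1) = 11/5; E[Fund] = 67/10. Not best-responding. ✗
The founder (project quality poor), facing Pass: Accept gives 6, Negotiate gives -5, Decline gives 4. Proposed Accept is best. ✓
The founder (project quality fair), facing Pass: Accept gives -7, Negotiate gives -9, Decline gives 3. Proposed Decline is best. ✓
The founder (project quality excellent), facing Pass: Accept gives 9, Negotiate gives -3, Decline gives -4. Proposed Negotiate is not best — profitable deviation exists. ✗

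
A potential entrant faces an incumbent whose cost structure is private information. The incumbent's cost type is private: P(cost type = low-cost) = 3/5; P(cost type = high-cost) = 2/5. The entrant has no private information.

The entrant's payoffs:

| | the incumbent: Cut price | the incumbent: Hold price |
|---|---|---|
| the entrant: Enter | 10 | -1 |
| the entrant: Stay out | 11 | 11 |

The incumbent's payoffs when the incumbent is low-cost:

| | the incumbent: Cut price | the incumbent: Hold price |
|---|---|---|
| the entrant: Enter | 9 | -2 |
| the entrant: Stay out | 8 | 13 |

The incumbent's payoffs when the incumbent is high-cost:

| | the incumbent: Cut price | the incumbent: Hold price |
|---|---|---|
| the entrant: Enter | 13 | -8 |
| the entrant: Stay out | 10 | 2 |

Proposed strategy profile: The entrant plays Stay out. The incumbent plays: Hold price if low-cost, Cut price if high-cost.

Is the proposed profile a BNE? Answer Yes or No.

Yes

The entrant plays Stay out: E[Stay out] = 3/5·(11) + 2/5·(11) = 11; E[Enter] = 17/5. Best-responding. ✓
The incumbent (cost type low-cost), facing Stay out: Cut price gives 8, Hold price gives 13. Proposed Hold price is best. ✓
The incumbent (cost type high-cost), facing Stay out: Cut price gives 10, Hold price gives 2. Proposed Cut price is best. ✓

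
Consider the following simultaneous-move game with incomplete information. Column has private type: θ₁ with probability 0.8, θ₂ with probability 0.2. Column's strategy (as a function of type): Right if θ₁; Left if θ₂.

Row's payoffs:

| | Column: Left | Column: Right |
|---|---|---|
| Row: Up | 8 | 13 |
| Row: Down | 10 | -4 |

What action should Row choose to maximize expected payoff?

E[Up] = 0.8·(13) + 0.2·(8) = 12
E[Down] = 0.8·(-4) + 0.2·(10) = -1.2
Best response: Up (12 is the largest).

Up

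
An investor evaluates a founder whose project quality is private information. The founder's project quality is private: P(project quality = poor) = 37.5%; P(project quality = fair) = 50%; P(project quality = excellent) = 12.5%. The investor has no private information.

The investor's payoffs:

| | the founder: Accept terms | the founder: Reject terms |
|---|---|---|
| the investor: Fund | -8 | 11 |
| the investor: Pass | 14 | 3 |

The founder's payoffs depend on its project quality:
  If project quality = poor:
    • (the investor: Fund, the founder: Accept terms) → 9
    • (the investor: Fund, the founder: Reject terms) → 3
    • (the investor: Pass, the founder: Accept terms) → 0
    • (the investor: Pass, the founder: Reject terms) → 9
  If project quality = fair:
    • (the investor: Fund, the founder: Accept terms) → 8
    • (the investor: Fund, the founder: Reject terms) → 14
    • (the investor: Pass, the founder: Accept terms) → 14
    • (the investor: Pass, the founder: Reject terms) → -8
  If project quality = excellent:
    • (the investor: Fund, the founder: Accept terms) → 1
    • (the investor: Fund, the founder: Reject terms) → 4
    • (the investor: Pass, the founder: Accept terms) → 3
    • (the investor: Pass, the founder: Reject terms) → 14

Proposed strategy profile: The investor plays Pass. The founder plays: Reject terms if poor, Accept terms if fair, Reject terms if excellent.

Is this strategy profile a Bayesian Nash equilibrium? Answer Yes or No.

Yes

The investor plays Pass: E[Pass] = 0.375·(3) + 0.5·(14) + 0.125·(3) = 8.5; E[Fund] = 1.5. Best-responding. ✓
The founder (project quality poor), facing Pass: Accept terms gives 0, Reject terms gives 9. Proposed Reject terms is best. ✓
The founder (project quality fair), facing Pass: Accept terms gives 14, Reject terms gives -8. Proposed Accept terms is best. ✓
The founder (project quality excellent), facing Pass: Accept terms gives 3, Reject terms gives 14. Proposed Reject terms is best. ✓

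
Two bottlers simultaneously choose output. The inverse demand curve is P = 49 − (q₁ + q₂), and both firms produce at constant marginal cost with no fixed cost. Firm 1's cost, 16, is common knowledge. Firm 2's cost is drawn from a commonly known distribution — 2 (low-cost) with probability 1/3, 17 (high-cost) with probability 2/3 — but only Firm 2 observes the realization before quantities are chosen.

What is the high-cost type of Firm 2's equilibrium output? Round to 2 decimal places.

Firm 2 with cost c maximizes (49 − (q₁+q₂) − c)·q₂, giving q₂(c) = (49 − c − q₁)/2.
E[c₂] = 1/3·2 + 2/3·17 = 12
Firm 1's FOC against E[q₂] yields q₁ = (49 − 2·16 + E[c₂])/3 = (49 − 32 + 12)/3 = 9.66667.
q₂(high-cost) = (49 − 17 − 9.66667)/2 = 11.1667.

11.17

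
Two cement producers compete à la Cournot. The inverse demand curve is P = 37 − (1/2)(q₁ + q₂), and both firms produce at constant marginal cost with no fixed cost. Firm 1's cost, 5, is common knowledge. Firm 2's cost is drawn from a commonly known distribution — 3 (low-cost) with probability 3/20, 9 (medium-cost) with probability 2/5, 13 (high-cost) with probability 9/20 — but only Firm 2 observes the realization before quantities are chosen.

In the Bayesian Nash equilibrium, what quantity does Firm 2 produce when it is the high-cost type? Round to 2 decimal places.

11.70

Type-c best response for Firm 2: q₂(c) = (37 − c) − q₁/2.
Firm 1 maximizes expected profit; its first-order condition is 37 − q₁ − (1/2)E[q₂] − 5 = 0.
Substituting E[q₂] and solving: E[c₂] = 9.9, so q₁ = (37 − 2·5 + 9.9)/(3/2) = 24.6.
q₂(high-cost) = (37 − 13 − (1/2)·24.6) = 11.7.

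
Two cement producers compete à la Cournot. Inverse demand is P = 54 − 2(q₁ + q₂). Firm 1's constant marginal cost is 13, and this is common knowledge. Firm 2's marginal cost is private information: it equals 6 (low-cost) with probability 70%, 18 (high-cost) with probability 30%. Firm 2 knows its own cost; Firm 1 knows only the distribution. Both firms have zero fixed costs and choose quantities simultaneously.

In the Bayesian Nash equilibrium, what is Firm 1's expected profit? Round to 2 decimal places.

78.54

Firm 2 with cost c maximizes (54 − 2(q₁+q₂) − c)·q₂, giving q₂(c) = (54 − c − 2q₁)/4.
E[c₂] = 0.7·6 + 0.3·18 = 9.6
Firm 1's FOC against E[q₂] yields q₁ = (54 − 2·13 + E[c₂])/6 = (54 − 26 + 9.6)/6 = 6.26667.
E[P] = 54 − 2·(q₁ + E[q₂]) = 25.5333; Firm 1's expected profit = (E[P] − 13)·q₁ = (25.5333 − 13)·6.26667 = 78.5422.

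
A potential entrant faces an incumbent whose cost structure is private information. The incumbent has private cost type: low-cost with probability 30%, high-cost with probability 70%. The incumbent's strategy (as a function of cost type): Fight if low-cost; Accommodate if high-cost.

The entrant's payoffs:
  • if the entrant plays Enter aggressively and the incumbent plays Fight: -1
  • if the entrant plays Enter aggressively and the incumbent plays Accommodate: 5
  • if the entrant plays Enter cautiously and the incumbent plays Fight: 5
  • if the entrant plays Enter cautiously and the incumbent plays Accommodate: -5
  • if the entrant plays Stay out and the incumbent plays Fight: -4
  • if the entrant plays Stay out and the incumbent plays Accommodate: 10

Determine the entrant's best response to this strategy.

Compute the entrant's expected payoff for each action, taking the expectation over the incumbent's type.
E[Enter aggressively] = 0.3·(-1) + 0.7·(5) = 3.2
E[Enter cautiously] = 0.3·(5) + 0.7·(-5) = -2
E[Stay out] = 0.3·(-4) + 0.7·(10) = 5.8
Best response: Stay out (5.8 is the largest).

Stay out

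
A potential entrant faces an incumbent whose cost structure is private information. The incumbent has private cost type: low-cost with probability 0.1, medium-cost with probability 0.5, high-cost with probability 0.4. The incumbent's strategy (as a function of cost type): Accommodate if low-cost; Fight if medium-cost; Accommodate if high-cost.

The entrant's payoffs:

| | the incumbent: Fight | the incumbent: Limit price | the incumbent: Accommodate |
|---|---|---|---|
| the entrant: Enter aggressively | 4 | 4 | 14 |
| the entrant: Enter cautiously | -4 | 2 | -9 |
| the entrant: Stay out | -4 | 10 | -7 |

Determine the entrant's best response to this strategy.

E[Enter aggressively] = 0.1·(14) + 0.5·(4) + 0.4·(14) = 9
E[Enter cautiously] = 0.1·(-9) + 0.5·(-4) + 0.4·(-9) = -6.5
E[Stay out] = 0.1·(-7) + 0.5·(-4) + 0.4·(-7) = -5.5
Best response: Enter aggressively (9 is the largest).

Enter aggressively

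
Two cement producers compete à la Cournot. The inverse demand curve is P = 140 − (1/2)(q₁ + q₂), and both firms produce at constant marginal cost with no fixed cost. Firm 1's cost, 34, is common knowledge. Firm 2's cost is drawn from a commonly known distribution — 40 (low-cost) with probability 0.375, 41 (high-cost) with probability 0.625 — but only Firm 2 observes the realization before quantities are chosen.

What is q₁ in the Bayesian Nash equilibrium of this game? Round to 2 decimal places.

Type-c best response for Firm 2: q₂(c) = (140 − c) − q₁/2.
Firm 1 maximizes expected profit; its first-order condition is 140 − q₁ − (1/2)E[q₂] − 34 = 0.
Substituting E[q₂] and solving: E[c₂] = 40.625, so q₁ = (140 − 2·34 + 40.625)/(3/2) = 75.0833.

75.08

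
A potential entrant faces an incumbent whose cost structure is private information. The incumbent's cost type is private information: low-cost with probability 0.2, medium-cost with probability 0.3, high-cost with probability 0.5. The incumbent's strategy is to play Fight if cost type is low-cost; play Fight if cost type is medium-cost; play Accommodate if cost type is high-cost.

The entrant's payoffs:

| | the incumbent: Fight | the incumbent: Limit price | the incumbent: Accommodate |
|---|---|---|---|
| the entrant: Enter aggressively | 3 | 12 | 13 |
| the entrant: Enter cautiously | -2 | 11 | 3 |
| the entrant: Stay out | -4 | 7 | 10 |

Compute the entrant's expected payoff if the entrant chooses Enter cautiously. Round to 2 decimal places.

Take the expectation over the incumbent's cost type, weighting each type's action by its prior probability.
E[Enter cautiously] = 0.2·(-2) + 0.3·(-2) + 0.5·3 = (-0.4) + (-0.6) + 1.5 = 0.5

0.50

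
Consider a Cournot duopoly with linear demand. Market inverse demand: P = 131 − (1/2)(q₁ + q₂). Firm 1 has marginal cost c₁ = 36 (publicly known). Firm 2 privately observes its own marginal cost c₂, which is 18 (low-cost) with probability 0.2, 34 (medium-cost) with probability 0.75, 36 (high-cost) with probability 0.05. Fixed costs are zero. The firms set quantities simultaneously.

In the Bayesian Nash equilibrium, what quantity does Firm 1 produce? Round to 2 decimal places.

59.93

Type-c best response for Firm 2: q₂(c) = (131 − c) − q₁/2.
Firm 1 maximizes expected profit; its first-order condition is 131 − q₁ − (1/2)E[q₂] − 36 = 0.
Substituting E[q₂] and solving: E[c₂] = 30.9, so q₁ = (131 − 2·36 + 30.9)/(3/2) = 59.9333.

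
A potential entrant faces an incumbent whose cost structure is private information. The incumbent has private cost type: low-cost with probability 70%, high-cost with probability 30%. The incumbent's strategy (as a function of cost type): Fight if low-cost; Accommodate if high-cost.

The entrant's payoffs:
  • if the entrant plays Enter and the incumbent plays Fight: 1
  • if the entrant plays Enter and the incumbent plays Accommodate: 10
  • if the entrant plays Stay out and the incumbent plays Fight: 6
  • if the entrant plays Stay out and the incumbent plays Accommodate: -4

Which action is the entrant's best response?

E[Enter] = 0.7·(1) + 0.3·(10) = 3.7
E[Stay out] = 0.7·(6) + 0.3·(-4) = 3
Best response: Enter (3.7 is the largest).

Enter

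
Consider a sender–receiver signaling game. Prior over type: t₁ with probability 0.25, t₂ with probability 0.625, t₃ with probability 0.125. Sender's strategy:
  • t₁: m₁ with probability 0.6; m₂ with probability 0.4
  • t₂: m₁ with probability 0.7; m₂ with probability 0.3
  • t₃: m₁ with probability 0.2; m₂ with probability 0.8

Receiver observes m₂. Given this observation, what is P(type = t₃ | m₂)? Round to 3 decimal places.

Apply Bayes' rule using the sender's strategy as the likelihood.
P(m₂) = 0.25·0.4 + 0.625·0.3 + 0.125·0.8 = 0.3875
P(t₃ | m₂) = (0.125·0.8) / 0.3875 = 0.1 / 0.3875 = 0.258065

0.258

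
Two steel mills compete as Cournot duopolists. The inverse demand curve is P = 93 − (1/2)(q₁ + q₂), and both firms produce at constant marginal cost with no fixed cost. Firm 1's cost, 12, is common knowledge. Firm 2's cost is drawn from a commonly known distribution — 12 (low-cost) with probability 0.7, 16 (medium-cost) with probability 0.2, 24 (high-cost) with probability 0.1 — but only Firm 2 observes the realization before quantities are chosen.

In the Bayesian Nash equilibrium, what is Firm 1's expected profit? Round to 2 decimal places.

Type-c best response for Firm 2: q₂(c) = (93 − c) − q₁/2.
Firm 1 maximizes expected profit; its first-order condition is 93 − q₁ − (1/2)E[q₂] − 12 = 0.
Substituting E[q₂] and solving: E[c₂] = 14, so q₁ = (93 − 2·12 + 14)/(3/2) = 55.3333.
E[P] = 93 − (1/2)·(q₁ + E[q₂]) = 39.6667; Firm 1's expected profit = (E[P] − 12)·q₁ = (39.6667 − 12)·55.3333 = 1530.89.

1530.89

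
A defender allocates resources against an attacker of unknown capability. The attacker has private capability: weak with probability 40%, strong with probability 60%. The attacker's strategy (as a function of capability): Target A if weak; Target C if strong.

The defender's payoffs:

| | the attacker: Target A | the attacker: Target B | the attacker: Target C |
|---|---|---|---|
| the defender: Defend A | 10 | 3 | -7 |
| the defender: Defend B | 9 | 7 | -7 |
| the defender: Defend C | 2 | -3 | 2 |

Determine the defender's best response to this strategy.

Defend C

Compute the defender's expected payoff for each action, taking the expectation over the attacker's type.
E[Defend A] = 0.4·(10) + 0.6·(-7) = -0.2
E[Defend B] = 0.4·(9) + 0.6·(-7) = -0.6
E[Defend C] = 0.4·(2) + 0.6·(2) = 2
Best response: Defend C (2 is the largest).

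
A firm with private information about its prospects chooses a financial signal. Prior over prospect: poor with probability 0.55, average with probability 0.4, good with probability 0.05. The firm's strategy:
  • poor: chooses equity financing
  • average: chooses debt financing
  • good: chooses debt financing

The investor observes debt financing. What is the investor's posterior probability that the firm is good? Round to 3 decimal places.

0.111

P(debt financing) = 0.55·0 + 0.4·1 + 0.05·1 = 0.45
P(good | debt financing) = (0.05·1) / 0.45 = 0.05 / 0.45 = 0.111111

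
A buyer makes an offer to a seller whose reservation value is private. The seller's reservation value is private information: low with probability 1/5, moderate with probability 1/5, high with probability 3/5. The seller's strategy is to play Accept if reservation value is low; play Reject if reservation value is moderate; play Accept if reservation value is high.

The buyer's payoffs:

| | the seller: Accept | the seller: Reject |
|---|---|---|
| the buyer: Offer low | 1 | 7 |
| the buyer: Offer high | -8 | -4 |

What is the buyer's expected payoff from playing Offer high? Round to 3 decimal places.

-7.200

Take the expectation over the seller's reservation value, weighting each type's action by its prior probability.
E[Offer high] = 1/5·(-8) + 1/5·(-4) + 3/5·(-8) = (-8/5) + (-4/5) + (-24/5) = -36/5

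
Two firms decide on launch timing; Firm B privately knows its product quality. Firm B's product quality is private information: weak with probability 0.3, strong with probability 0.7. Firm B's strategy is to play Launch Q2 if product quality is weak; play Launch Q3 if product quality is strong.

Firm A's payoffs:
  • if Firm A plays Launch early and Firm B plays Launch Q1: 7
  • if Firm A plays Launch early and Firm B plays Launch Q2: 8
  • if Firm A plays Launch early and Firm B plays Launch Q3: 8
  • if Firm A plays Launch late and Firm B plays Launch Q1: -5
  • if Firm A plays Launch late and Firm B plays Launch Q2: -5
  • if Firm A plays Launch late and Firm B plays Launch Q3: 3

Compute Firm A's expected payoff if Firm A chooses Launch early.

Take the expectation over Firm B's product quality, weighting each type's action by its prior probability.
E[Launch early] = 0.3·8 + 0.7·8 = 2.4 + 5.6 = 8

8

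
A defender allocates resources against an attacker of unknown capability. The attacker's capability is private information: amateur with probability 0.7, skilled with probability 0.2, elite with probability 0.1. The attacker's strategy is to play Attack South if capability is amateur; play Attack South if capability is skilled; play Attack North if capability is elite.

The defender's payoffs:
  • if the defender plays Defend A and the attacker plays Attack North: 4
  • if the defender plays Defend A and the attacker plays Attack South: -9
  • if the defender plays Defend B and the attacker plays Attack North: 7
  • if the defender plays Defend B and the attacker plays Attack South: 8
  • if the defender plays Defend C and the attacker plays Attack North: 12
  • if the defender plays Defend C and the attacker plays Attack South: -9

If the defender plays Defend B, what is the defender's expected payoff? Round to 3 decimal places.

7.900

Take the expectation over the attacker's capability, weighting each type's action by its prior probability.
E[Defend B] = 0.7·8 + 0.2·8 + 0.1·7 = 5.6 + 1.6 + 0.7 = 7.9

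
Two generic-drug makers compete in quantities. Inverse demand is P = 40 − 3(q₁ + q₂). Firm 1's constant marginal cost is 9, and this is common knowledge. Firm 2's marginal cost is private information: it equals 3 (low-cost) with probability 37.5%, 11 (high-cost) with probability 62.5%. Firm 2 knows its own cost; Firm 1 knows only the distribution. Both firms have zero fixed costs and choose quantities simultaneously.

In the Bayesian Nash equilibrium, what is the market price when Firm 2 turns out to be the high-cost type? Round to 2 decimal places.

20.50

Firm 2 with cost c maximizes (40 − 3(q₁+q₂) − c)·q₂, giving q₂(c) = (40 − c − 3q₁)/6.
E[c₂] = 0.375·3 + 0.625·11 = 8
Firm 1's FOC against E[q₂] yields q₁ = (40 − 2·9 + E[c₂])/9 = (40 − 18 + 8)/9 = 3.33333.
q₂(high-cost) = 3.16667, so P = 40 − 3·(3.33333 + 3.16667) = 20.5.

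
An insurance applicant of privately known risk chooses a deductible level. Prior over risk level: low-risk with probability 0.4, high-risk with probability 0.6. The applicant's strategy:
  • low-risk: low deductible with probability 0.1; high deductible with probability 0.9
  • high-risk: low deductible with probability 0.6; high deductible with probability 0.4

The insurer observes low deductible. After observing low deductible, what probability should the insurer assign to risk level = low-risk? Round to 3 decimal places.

0.100

Apply Bayes' rule using the sender's strategy as the likelihood.
P(low deductible) = 0.4·0.1 + 0.6·0.6 = 0.4
P(low-risk | low deductible) = (0.4·0.1) / 0.4 = 0.04 / 0.4 = 0.1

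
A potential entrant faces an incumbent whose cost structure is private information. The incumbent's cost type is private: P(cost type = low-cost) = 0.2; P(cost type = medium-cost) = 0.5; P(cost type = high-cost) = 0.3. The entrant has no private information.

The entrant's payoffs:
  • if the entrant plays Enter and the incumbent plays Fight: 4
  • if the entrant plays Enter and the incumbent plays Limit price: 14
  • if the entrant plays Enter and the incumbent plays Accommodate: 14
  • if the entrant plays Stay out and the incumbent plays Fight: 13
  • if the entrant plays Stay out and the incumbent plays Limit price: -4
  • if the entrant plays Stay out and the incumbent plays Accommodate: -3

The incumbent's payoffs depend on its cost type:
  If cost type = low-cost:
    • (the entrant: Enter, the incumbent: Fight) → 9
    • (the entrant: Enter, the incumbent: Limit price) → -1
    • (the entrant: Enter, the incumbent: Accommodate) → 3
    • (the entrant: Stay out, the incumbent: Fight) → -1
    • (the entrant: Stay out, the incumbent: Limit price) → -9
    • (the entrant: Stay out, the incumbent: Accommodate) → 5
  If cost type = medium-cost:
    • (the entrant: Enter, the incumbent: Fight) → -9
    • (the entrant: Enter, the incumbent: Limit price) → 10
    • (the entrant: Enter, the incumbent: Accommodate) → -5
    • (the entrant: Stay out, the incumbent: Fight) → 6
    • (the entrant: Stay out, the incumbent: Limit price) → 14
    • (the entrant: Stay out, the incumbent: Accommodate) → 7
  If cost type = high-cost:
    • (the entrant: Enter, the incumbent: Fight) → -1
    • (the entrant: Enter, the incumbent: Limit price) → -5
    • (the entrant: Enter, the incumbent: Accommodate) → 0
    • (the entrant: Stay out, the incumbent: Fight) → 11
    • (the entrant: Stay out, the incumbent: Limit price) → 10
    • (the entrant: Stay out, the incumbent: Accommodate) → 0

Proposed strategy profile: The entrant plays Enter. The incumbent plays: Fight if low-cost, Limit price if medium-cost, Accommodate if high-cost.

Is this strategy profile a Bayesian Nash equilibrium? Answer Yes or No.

Yes

The entrant plays Enter: E[Enter] = 0.2·(4) + 0.5·(14) + 0.3·(14) = 12; E[Stay out] = -0.3. Best-responding. ✓
The incumbent (cost type low-cost), facing Enter: Fight gives 9, Limit price gives -1, Accommodate gives 3. Proposed Fight is best. ✓
The incumbent (cost type medium-cost), facing Enter: Fight gives -9, Limit price gives 10, Accommodate gives -5. Proposed Limit price is best. ✓
The incumbent (cost type high-cost), facing Enter: Fight gives -1, Limit price gives -5, Accommodate gives 0. Proposed Accommodate is best. ✓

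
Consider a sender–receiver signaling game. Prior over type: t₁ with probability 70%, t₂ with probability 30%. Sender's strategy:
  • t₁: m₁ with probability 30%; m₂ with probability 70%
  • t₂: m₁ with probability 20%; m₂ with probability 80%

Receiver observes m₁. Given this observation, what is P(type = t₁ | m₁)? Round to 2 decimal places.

P(m₁) = 0.7·0.3 + 0.3·0.2 = 0.27
P(t₁ | m₁) = (0.7·0.3) / 0.27 = 0.21 / 0.27 = 0.777778

0.78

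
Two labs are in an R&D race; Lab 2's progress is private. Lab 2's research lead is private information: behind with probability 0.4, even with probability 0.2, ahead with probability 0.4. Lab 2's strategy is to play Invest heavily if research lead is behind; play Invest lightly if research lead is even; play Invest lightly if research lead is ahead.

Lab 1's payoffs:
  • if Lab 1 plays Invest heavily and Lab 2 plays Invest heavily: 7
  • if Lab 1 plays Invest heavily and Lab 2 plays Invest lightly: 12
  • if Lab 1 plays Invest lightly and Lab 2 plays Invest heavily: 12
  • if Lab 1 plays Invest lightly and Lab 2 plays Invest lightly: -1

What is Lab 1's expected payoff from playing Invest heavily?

10

E[Invest heavily] = 0.4·7 + 0.2·12 + 0.4·12 = 2.8 + 2.4 + 4.8 = 10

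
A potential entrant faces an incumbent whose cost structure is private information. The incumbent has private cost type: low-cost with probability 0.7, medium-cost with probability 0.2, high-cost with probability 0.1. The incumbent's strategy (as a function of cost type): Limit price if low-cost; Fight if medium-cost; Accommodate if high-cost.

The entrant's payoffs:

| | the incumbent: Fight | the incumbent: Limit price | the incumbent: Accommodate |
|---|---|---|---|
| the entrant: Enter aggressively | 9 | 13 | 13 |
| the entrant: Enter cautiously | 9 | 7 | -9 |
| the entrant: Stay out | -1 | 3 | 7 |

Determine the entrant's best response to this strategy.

Compute the entrant's expected payoff for each action, taking the expectation over the incumbent's type.
E[Enter aggressively] = 0.7·(13) + 0.2·(9) + 0.1·(13) = 12.2
E[Enter cautiously] = 0.7·(7) + 0.2·(9) + 0.1·(-9) = 5.8
E[Stay out] = 0.7·(3) + 0.2·(-1) + 0.1·(7) = 2.6
Best response: Enter aggressively (12.2 is the largest).

Enter aggressively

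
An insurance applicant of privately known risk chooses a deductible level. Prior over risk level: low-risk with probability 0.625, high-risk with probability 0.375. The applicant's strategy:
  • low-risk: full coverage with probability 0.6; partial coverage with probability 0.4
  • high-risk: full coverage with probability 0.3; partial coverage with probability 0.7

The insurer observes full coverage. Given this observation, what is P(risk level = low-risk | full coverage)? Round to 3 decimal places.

P(full coverage) = 0.625·0.6 + 0.375·0.3 = 0.4875
P(low-risk | full coverage) = (0.625·0.6) / 0.4875 = 0.375 / 0.4875 = 0.769231

0.769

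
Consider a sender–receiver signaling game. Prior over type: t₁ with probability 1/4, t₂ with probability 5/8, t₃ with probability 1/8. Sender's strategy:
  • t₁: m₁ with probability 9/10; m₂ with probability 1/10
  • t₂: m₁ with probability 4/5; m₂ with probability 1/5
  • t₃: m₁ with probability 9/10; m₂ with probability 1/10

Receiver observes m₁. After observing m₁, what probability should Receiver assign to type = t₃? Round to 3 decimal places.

0.134

P(m₁) = (1/4)·(9/10) + (5/8)·(4/5) + (1/8)·(9/10) = 67/80
P(t₃ | m₁) = ((1/8)·(9/10)) / (67/80) = (9/80) / (67/80) = 9/67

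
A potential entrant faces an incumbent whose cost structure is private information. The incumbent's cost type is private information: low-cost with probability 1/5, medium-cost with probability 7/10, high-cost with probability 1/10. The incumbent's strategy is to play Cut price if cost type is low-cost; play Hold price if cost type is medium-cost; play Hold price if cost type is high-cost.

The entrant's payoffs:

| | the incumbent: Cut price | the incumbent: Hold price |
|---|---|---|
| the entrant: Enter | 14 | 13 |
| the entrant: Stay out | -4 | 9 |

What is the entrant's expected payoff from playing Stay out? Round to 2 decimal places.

Take the expectation over the incumbent's cost type, weighting each type's action by its prior probability.
E[Stay out] = 1/5·(-4) + 7/10·9 + 1/10·9 = (-4/5) + 63/10 + 9/10 = 32/5

6.40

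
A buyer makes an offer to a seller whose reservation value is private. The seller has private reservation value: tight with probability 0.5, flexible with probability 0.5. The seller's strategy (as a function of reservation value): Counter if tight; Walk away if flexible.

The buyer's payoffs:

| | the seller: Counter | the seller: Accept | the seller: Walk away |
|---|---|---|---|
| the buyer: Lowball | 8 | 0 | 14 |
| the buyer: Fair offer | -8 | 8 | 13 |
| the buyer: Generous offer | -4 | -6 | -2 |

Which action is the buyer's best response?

Lowball

E[Lowball] = 0.5·(8) + 0.5·(14) = 11
E[Fair offer] = 0.5·(-8) + 0.5·(13) = 2.5
E[Generous offer] = 0.5·(-4) + 0.5·(-2) = -3
Best response: Lowball (11 is the largest).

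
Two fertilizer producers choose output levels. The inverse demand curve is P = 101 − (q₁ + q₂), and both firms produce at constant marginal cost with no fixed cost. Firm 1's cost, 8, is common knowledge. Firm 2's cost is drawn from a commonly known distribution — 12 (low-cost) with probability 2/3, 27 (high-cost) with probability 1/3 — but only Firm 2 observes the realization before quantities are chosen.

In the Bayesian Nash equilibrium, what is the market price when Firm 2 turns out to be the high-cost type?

47

Each type of Firm 2 best-responds to q₁; Firm 1 best-responds to the expected q₂ over Firm 2's types.
Firm 2 with cost c maximizes (101 − (q₁+q₂) − c)·q₂, giving q₂(c) = (101 − c − q₁)/2.
E[c₂] = 2/3·12 + 1/3·27 = 17
Firm 1's FOC against E[q₂] yields q₁ = (101 − 2·8 + E[c₂])/3 = (101 − 16 + 17)/3 = 34.
q₂(high-cost) = 20, so P = 101 − (34 + 20) = 47.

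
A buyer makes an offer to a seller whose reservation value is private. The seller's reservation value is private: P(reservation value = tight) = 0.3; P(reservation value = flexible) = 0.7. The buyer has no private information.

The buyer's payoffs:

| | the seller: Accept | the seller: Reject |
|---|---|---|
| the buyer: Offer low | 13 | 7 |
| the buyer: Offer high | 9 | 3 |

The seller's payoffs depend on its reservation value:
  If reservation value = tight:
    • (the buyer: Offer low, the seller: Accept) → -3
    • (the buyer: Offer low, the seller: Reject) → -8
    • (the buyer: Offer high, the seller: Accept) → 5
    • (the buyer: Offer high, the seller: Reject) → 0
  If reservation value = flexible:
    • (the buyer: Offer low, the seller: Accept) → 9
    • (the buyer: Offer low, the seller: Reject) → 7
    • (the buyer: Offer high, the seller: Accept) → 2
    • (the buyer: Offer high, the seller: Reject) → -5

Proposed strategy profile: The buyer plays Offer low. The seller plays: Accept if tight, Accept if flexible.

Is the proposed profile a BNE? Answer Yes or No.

The buyer plays Offer low: E[Offer low] = 0.3·(13) + 0.7·(13) = 13; E[Offer high] = 9. Best-responding. ✓
The seller (reservation value tight), facing Offer low: Accept gives -3, Reject gives -8. Proposed Accept is best. ✓
The seller (reservation value flexible), facing Offer low: Accept gives 9, Reject gives 7. Proposed Accept is best. ✓

Yes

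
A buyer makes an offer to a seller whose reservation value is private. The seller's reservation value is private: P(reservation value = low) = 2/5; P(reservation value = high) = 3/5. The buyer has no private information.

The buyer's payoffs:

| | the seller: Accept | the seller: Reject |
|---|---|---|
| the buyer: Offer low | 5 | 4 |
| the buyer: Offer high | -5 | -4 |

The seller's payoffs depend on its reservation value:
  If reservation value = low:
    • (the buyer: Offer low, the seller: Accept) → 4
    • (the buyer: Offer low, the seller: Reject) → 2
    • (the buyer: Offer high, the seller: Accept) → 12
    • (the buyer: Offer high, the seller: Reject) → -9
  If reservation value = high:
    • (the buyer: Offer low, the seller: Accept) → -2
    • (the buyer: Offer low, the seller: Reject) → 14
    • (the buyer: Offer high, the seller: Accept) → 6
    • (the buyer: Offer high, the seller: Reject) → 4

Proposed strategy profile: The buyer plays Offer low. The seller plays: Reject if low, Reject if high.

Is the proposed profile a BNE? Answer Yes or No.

The buyer plays Offer low: E[Offer low] = 2/5·(4) + 3/5·(4) = 4; E[Offer high] = -4. Best-responding. ✓
The seller (reservation value low), facing Offer low: Accept gives 4, Reject gives 2. Proposed Reject is not best — profitable deviation exists. ✗
The seller (reservation value high), facing Offer low: Accept gives -2, Reject gives 14. Proposed Reject is best. ✓

No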